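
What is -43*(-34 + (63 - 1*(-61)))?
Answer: -3870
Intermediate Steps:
-43*(-34 + (63 - 1*(-61))) = -43*(-34 + (63 + 61)) = -43*(-34 + 124) = -43*90 = -3870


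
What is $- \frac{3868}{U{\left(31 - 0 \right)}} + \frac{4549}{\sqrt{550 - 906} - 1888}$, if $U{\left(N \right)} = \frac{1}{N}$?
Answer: $- \frac{106867154428}{891225} - \frac{4549 i \sqrt{89}}{1782450} \approx -1.1991 \cdot 10^{5} - 0.024077 i$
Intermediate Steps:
$- \frac{3868}{U{\left(31 - 0 \right)}} + \frac{4549}{\sqrt{550 - 906} - 1888} = - \frac{3868}{\frac{1}{31 - 0}} + \frac{4549}{\sqrt{550 - 906} - 1888} = - \frac{3868}{\frac{1}{31 + 0}} + \frac{4549}{\sqrt{-356} - 1888} = - \frac{3868}{\frac{1}{31}} + \frac{4549}{2 i \sqrt{89} - 1888} = - 3868 \frac{1}{\frac{1}{31}} + \frac{4549}{-1888 + 2 i \sqrt{89}} = \left(-3868\right) 31 + \frac{4549}{-1888 + 2 i \sqrt{89}} = -119908 + \frac{4549}{-1888 + 2 i \sqrt{89}}$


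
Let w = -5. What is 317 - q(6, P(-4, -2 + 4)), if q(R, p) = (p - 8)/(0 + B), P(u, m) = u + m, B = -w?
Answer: 319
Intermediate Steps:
B = 5 (B = -1*(-5) = 5)
P(u, m) = m + u
q(R, p) = -8/5 + p/5 (q(R, p) = (p - 8)/(0 + 5) = (-8 + p)/5 = (-8 + p)*(⅕) = -8/5 + p/5)
317 - q(6, P(-4, -2 + 4)) = 317 - (-8/5 + ((-2 + 4) - 4)/5) = 317 - (-8/5 + (2 - 4)/5) = 317 - (-8/5 + (⅕)*(-2)) = 317 - (-8/5 - ⅖) = 317 - 1*(-2) = 317 + 2 = 319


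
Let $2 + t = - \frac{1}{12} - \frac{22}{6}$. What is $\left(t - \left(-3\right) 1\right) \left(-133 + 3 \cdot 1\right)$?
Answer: $\frac{715}{2} \approx 357.5$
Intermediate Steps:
$t = - \frac{23}{4}$ ($t = -2 - \left(\frac{1}{12} + \frac{11}{3}\right) = -2 - \frac{15}{4} = - \frac{23}{4} \approx -5.75$)
$\left(t - \left(-3\right) 1\right) \left(-133 + 3 \cdot 1\right) = \left(- \frac{23}{4} - \left(-3\right) 1\right) \left(-133 + 3 \cdot 1\right) = \left(- \frac{23}{4} - -3\right) \left(-133 + 3\right) = \left(- \frac{23}{4} + 3\right) \left(-130\right) = \left(- \frac{11}{4}\right) \left(-130\right) = \frac{715}{2}$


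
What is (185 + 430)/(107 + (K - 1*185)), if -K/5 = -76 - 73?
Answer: 615/667 ≈ 0.92204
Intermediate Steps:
K = 745 (K = -5*(-76 - 73) = -5*(-149) = 745)
(185 + 430)/(107 + (K - 1*185)) = (185 + 430)/(107 + (745 - 1*185)) = 615/(107 + (745 - 185)) = 615/(107 + 560) = 615/667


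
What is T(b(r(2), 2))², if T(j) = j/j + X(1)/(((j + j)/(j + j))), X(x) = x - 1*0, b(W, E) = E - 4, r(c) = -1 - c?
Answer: 4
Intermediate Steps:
b(W, E) = -4 + E
X(x) = x (X(x) = x + 0 = x)
T(j) = 2 (T(j) = j/j + 1/((j + j)/(j + j)) = 1 + 1/((2*j)/((2*j))) = 1 + 1/((2*j)*(1/(2*j))) = 1 + 1/1 = 1 + 1*1 = 1 + 1 = 2)
T(b(r(2), 2))² = 2² = 4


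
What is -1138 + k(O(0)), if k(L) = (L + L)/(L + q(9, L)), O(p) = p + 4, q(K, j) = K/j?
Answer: -28418/25 ≈ -1136.7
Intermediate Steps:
O(p) = 4 + p
k(L) = 2*L/(L + 9/L) (k(L) = (L + L)/(L + 9/L) = (2*L)/(L + 9/L) = 2*L/(L + 9/L))
-1138 + k(O(0)) = -1138 + 2*(4 + 0)²/(9 + (4 + 0)²) = -1138 + 2*4²/(9 + 4²) = -1138 + 2*16/(9 + 16) = -1138 + 2*16/25 = -1138 + 2*16*(1/25) = -1138 + 32/25 = -28418/25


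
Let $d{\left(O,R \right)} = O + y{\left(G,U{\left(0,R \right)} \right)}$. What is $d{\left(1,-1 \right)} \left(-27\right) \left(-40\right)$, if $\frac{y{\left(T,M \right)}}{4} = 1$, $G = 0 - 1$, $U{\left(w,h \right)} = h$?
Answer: $5400$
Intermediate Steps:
$G = -1$ ($G = 0 - 1 = -1$)
$y{\left(T,M \right)} = 4$ ($y{\left(T,M \right)} = 4 \cdot 1 = 4$)
$d{\left(O,R \right)} = 4 + O$ ($d{\left(O,R \right)} = O + 4 = 4 + O$)
$d{\left(1,-1 \right)} \left(-27\right) \left(-40\right) = \left(4 + 1\right) \left(-27\right) \left(-40\right) = 5 \left(-27\right) \left(-40\right) = \left(-135\right) \left(-40\right) = 5400$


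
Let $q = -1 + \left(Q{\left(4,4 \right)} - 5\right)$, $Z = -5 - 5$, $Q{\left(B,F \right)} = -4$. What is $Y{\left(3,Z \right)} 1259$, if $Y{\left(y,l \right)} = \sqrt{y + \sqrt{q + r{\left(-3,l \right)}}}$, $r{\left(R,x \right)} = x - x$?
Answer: $1259 \sqrt{3 + i \sqrt{10}} \approx 2415.0 + 1037.8 i$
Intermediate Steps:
$Z = -10$
$r{\left(R,x \right)} = 0$
$q = -10$ ($q = -1 - 9 = -10$)
$Y{\left(y,l \right)} = \sqrt{y + i \sqrt{10}}$ ($Y{\left(y,l \right)} = \sqrt{y + \sqrt{-10 + 0}} = \sqrt{y + \sqrt{-10}} = \sqrt{y + i \sqrt{10}}$)
$Y{\left(3,Z \right)} 1259 = \sqrt{3 + i \sqrt{10}} \cdot 1259 = 1259 \sqrt{3 + i \sqrt{10}}$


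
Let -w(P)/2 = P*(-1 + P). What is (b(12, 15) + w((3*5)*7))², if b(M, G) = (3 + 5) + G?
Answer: 475981489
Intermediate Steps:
b(M, G) = 8 + G
w(P) = -2*P*(-1 + P)
(b(12, 15) + w((3*5)*7))² = ((8 + 15) + 2*((3*5)*7)*(1 - 3*5*7))² = (23 + 2*(15*7)*(1 - 15*7))² = (23 + 2*105*(1 - 1*105))² = (23 + 2*105*(1 - 105))² = (23 + 2*105*(-104))² = (23 - 21840)² = (-21817)² = 475981489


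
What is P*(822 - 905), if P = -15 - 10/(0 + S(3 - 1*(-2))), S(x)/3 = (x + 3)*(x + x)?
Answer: 29963/24 ≈ 1248.5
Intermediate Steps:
S(x) = 6*x*(3 + x) (S(x) = 3*((x + 3)*(x + x)) = 3*((3 + x)*(2*x)) = 3*(2*x*(3 + x)) = 6*x*(3 + x))
P = -361/24 (P = -15 - 10/(0 + 6*(3 - 1*(-2))*(3 + (3 - 1*(-2)))) = -15 - 10/(0 + 6*(3 + 2)*(3 + (3 + 2))) = -15 - 10/(0 + 6*5*(3 + 5)) = -15 - 10/(0 + 6*5*8) = -15 - 10/(0 + 240) = -15 - 10/240 = -15 - 10*1/240 = -15 - 1/24 = -361/24 ≈ -15.042)
P*(822 - 905) = -361*(822 - 905)/24 = -361/24*(-83) = 29963/24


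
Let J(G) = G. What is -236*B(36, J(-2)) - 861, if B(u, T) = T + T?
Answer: 83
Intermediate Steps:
B(u, T) = 2*T
-236*B(36, J(-2)) - 861 = -472*(-2) - 861 = -236*(-4) - 861 = 944 - 861 = 83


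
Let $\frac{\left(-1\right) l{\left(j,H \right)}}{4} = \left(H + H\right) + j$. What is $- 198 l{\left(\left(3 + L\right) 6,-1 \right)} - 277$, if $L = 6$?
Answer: $40907$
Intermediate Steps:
$l{\left(j,H \right)} = - 8 H - 4 j$ ($l{\left(j,H \right)} = - 4 \left(\left(H + H\right) + j\right) = - 4 \left(2 H + j\right) = - 4 \left(j + 2 H\right) = - 8 H - 4 j$)
$- 198 l{\left(\left(3 + L\right) 6,-1 \right)} - 277 = - 198 \left(\left(-8\right) \left(-1\right) - 4 \left(3 + 6\right) 6\right) - 277 = - 198 \left(8 - 4 \cdot 9 \cdot 6\right) - 277 = - 198 \left(8 - 216\right) - 277 = \left(-198\right) \left(-208\right) - 277 = 41184 - 277 = 40907$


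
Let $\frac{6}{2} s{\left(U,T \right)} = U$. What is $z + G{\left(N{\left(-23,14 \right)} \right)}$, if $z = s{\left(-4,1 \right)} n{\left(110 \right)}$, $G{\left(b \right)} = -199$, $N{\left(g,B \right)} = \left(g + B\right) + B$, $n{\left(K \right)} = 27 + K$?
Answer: $- \frac{1145}{3} \approx -381.67$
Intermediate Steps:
$N{\left(g,B \right)} = g + 2 B$ ($N{\left(g,B \right)} = \left(B + g\right) + B = g + 2 B$)
$s{\left(U,T \right)} = \frac{U}{3}$
$z = - \frac{548}{3}$ ($z = \frac{1}{3} \left(-4\right) \left(27 + 110\right) = \left(- \frac{4}{3}\right) 137 = - \frac{548}{3} \approx -182.67$)
$z + G{\left(N{\left(-23,14 \right)} \right)} = - \frac{548}{3} - 199 = - \frac{1145}{3}$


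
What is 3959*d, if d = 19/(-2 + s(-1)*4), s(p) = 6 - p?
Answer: 75221/26 ≈ 2893.1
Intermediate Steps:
d = 19/26 (d = 19/(-2 + (6 - 1*(-1))*4) = 19/(-2 + (6 + 1)*4) = 19/(-2 + 7*4) = 19/(-2 + 28) = 19/26 ≈ 0.73077)
3959*d = 3959*(19/26) = 75221/26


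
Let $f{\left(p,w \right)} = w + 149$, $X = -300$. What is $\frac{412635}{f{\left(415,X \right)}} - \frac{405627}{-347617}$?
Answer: $- \frac{143377691118}{52490167} \approx -2731.5$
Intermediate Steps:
$f{\left(p,w \right)} = 149 + w$
$\frac{412635}{f{\left(415,X \right)}} - \frac{405627}{-347617} = \frac{412635}{149 - 300} - \frac{405627}{-347617} = \frac{412635}{-151} - - \frac{405627}{347617} = 412635 \left(- \frac{1}{151}\right) + \frac{405627}{347617} = - \frac{412635}{151} + \frac{405627}{347617} = - \frac{143377691118}{52490167}$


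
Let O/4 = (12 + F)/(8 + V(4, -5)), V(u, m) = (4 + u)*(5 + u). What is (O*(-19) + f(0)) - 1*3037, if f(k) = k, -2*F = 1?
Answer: -121917/40 ≈ -3047.9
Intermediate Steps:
F = -½ (F = -½*1 = -½ ≈ -0.50000)
O = 23/40 (O = 4*((12 - ½)/(8 + (20 + 4² + 9*4))) = 4*(23/(2*(8 + (20 + 16 + 36)))) = 4*(23/(2*(8 + 72))) = 4*((23/2)/80) = 4*((23/2)*(1/80)) = 4*(23/160) = 23/40 ≈ 0.57500)
(O*(-19) + f(0)) - 1*3037 = ((23/40)*(-19) + 0) - 1*3037 = (-437/40 + 0) - 3037 = -437/40 - 3037 = -121917/40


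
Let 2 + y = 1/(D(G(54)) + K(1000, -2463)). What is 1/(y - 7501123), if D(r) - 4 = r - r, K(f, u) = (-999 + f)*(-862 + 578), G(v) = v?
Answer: -280/2100315001 ≈ -1.3331e-7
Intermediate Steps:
K(f, u) = 283716 - 284*f (K(f, u) = (-999 + f)*(-284) = 283716 - 284*f)
D(r) = 4 (D(r) = 4 + (r - r) = 4 + 0 = 4)
y = -561/280 (y = -2 + 1/(4 + (283716 - 284*1000)) = -2 + 1/(4 + (283716 - 284000)) = -2 + 1/(4 - 284) = -2 + 1/(-280) = -2 - 1/280 = -561/280 ≈ -2.0036)
1/(y - 7501123) = 1/(-561/280 - 7501123) = 1/(-2100315001/280) = -280/2100315001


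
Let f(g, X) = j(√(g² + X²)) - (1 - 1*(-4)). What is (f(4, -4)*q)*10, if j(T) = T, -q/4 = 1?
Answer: 200 - 160*√2 ≈ -26.274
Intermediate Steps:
q = -4 (q = -4*1 = -4)
f(g, X) = -5 + √(X² + g²) (f(g, X) = √(g² + X²) - (1 - 1*(-4)) = √(X² + g²) - (1 + 4) = √(X² + g²) - 1*5 = √(X² + g²) - 5 = -5 + √(X² + g²))
(f(4, -4)*q)*10 = ((-5 + √((-4)² + 4²))*(-4))*10 = ((-5 + √(16 + 16))*(-4))*10 = ((-5 + √32)*(-4))*10 = ((-5 + 4*√2)*(-4))*10 = (20 - 16*√2)*10 = 200 - 160*√2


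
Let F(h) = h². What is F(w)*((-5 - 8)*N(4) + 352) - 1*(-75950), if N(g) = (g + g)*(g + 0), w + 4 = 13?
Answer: 70766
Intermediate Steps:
w = 9 (w = -4 + 13 = 9)
N(g) = 2*g² (N(g) = (2*g)*g = 2*g²)
F(w)*((-5 - 8)*N(4) + 352) - 1*(-75950) = 9²*((-5 - 8)*(2*4²) + 352) - 1*(-75950) = 81*(-26*16 + 352) + 75950 = 81*(-13*32 + 352) + 75950 = 81*(-416 + 352) + 75950 = 81*(-64) + 75950 = -5184 + 75950 = 70766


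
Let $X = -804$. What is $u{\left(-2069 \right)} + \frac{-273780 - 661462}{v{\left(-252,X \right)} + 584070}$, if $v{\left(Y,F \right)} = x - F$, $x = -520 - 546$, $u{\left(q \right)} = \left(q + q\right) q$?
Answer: $\frac{2499142050267}{291904} \approx 8.5615 \cdot 10^{6}$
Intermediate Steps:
$u{\left(q \right)} = 2 q^{2}$ ($u{\left(q \right)} = 2 q q = 2 q^{2}$)
$x = -1066$
$v{\left(Y,F \right)} = -1066 - F$
$u{\left(-2069 \right)} + \frac{-273780 - 661462}{v{\left(-252,X \right)} + 584070} = 2 \left(-2069\right)^{2} + \frac{-273780 - 661462}{\left(-1066 - -804\right) + 584070} = 2 \cdot 4280761 - \frac{935242}{\left(-1066 + 804\right) + 584070} = 8561522 - \frac{935242}{-262 + 584070} = 8561522 - \frac{935242}{583808} = 8561522 - \frac{467621}{291904} = \frac{2499142050267}{291904}$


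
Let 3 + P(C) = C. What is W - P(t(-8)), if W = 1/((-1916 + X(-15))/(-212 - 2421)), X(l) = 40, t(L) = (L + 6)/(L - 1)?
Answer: 70597/16884 ≈ 4.1813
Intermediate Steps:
t(L) = (6 + L)/(-1 + L)
P(C) = -3 + C
W = 2633/1876 (W = 1/((-1916 + 40)/(-212 - 2421)) = 1/(-1876/(-2633)) = 1/(-1876*(-1/2633)) = 1/(1876/2633) = 2633/1876 ≈ 1.4035)
W - P(t(-8)) = 2633/1876 - (-3 + (6 - 8)/(-1 - 8)) = 2633/1876 - (-3 - 2/(-9)) = 2633/1876 - (-3 - ⅑*(-2)) = 2633/1876 - (-3 + 2/9) = 2633/1876 - 1*(-25/9) = 2633/1876 + 25/9 = 70597/16884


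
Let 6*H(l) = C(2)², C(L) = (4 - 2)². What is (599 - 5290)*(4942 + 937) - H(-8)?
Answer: -82735175/3 ≈ -2.7578e+7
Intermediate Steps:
C(L) = 4 (C(L) = 2² = 4)
H(l) = 8/3 (H(l) = (⅙)*4² = (⅙)*16 = 8/3)
(599 - 5290)*(4942 + 937) - H(-8) = (599 - 5290)*(4942 + 937) - 1*8/3 = -4691*5879 - 8/3 = -27578389 - 8/3 = -82735175/3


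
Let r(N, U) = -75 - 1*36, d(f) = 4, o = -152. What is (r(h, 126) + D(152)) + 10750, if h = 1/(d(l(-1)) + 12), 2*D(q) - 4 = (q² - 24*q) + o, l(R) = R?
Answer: 20293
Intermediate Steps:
D(q) = -74 + q²/2 - 12*q (D(q) = 2 + ((q² - 24*q) - 152)/2 = 2 + (-152 + q² - 24*q)/2 = 2 + (-76 + q²/2 - 12*q) = -74 + q²/2 - 12*q)
h = 1/16 (h = 1/(4 + 12) = 1/16 ≈ 0.062500)
r(N, U) = -111 (r(N, U) = -75 - 36 = -111)
(r(h, 126) + D(152)) + 10750 = (-111 + (-74 + (½)*152² - 12*152)) + 10750 = (-111 + (-74 + (½)*23104 - 1824)) + 10750 = (-111 + (-74 + 11552 - 1824)) + 10750 = (-111 + 9654) + 10750 = 9543 + 10750 = 20293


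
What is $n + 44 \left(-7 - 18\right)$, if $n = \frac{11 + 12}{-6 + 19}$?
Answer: $- \frac{14277}{13} \approx -1098.2$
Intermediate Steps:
$n = \frac{23}{13} \approx 1.7692$
$n + 44 \left(-7 - 18\right) = \frac{23}{13} + 44 \left(-7 - 18\right) = \frac{23}{13} + 44 \left(-25\right) = \frac{23}{13} - 1100 = - \frac{14277}{13}$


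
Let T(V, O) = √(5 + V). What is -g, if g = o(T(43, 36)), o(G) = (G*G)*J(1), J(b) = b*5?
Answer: -240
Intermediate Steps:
J(b) = 5*b
o(G) = 5*G² (o(G) = (G*G)*(5*1) = G²*5 = 5*G²)
g = 240 (g = 5*(√(5 + 43))² = 5*(√48)² = 5*(4*√3)² = 5*48 = 240)
-g = -1*240 = -240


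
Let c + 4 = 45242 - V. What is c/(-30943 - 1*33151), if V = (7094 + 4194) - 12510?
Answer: -23230/32047 ≈ -0.72487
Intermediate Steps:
V = -1222 (V = 11288 - 12510 = -1222)
c = 46460 (c = -4 + (45242 - 1*(-1222)) = -4 + (45242 + 1222) = -4 + 46464 = 46460)
c/(-30943 - 1*33151) = 46460/(-30943 - 1*33151) = 46460/(-30943 - 33151) = 46460/(-64094) = 46460*(-1/64094) = -23230/32047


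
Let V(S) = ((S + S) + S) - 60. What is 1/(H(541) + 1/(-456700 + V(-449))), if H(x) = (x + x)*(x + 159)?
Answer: 458107/346970241799 ≈ 1.3203e-6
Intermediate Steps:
V(S) = -60 + 3*S (V(S) = (2*S + S) - 60 = 3*S - 60 = -60 + 3*S)
H(x) = 2*x*(159 + x) (H(x) = (2*x)*(159 + x) = 2*x*(159 + x))
1/(H(541) + 1/(-456700 + V(-449))) = 1/(2*541*(159 + 541) + 1/(-456700 + (-60 + 3*(-449)))) = 1/(2*541*700 + 1/(-456700 + (-60 - 1347))) = 1/(757400 + 1/(-456700 - 1407)) = 1/(757400 + 1/(-458107)) = 1/(757400 - 1/458107) = 1/(346970241799/458107) = 458107/346970241799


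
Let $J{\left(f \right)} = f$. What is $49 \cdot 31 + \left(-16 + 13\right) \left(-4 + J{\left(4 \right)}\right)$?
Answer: $1519$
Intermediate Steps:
$49 \cdot 31 + \left(-16 + 13\right) \left(-4 + J{\left(4 \right)}\right) = 49 \cdot 31 + \left(-16 + 13\right) \left(-4 + 4\right) = 1519 - 0 = 1519 + 0 = 1519$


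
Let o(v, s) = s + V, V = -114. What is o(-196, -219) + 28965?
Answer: 28632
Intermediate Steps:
o(v, s) = -114 + s (o(v, s) = s - 114 = -114 + s)
o(-196, -219) + 28965 = (-114 - 219) + 28965 = -333 + 28965 = 28632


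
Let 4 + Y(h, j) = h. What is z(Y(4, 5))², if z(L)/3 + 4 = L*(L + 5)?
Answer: 144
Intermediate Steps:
Y(h, j) = -4 + h
z(L) = -12 + 3*L*(5 + L) (z(L) = -12 + 3*(L*(L + 5)) = -12 + 3*(L*(5 + L)) = -12 + 3*L*(5 + L))
z(Y(4, 5))² = (-12 + 3*(-4 + 4)² + 15*(-4 + 4))² = (-12 + 3*0² + 15*0)² = (-12 + 3*0 + 0)² = (-12 + 0 + 0)² = (-12)² = 144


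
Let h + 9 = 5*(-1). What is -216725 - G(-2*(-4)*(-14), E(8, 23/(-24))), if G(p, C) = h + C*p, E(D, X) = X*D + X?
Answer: -217677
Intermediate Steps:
h = -14 (h = -9 + 5*(-1) = -9 - 5 = -14)
E(D, X) = X + D*X (E(D, X) = D*X + X = X + D*X)
G(p, C) = -14 + C*p
-216725 - G(-2*(-4)*(-14), E(8, 23/(-24))) = -216725 - (-14 + ((23/(-24))*(1 + 8))*(-2*(-4)*(-14))) = -216725 - (-14 + ((23*(-1/24))*9)*(8*(-14))) = -216725 - (-14 - 23/24*9*(-112)) = -216725 - (-14 - 69/8*(-112)) = -216725 - (-14 + 966) = -216725 - 1*952 = -216725 - 952 = -217677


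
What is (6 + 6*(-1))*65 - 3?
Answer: -3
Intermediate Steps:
(6 + 6*(-1))*65 - 3 = (6 - 6)*65 - 3 = 0*65 - 3 = 0 - 3 = -3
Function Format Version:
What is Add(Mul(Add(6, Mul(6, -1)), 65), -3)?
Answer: -3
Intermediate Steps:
Add(Mul(Add(6, Mul(6, -1)), 65), -3) = Add(Mul(Add(6, -6), 65), -3) = Add(Mul(0, 65), -3) = Add(0, -3) = -3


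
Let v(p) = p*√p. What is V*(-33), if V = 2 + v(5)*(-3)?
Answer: -66 + 495*√5 ≈ 1040.9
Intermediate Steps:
v(p) = p^(3/2)
V = 2 - 15*√5 (V = 2 + 5^(3/2)*(-3) = 2 + (5*√5)*(-3) = 2 - 15*√5 ≈ -31.541)
V*(-33) = (2 - 15*√5)*(-33) = -66 + 495*√5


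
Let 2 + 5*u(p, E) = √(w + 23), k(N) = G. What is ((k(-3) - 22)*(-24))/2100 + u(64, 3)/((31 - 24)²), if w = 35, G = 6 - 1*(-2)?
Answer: 186/1225 + √58/245 ≈ 0.18292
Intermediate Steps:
G = 8 (G = 6 + 2 = 8)
k(N) = 8
u(p, E) = -⅖ + √58/5 (u(p, E) = -⅖ + √(35 + 23)/5 = -⅖ + √58/5)
((k(-3) - 22)*(-24))/2100 + u(64, 3)/((31 - 24)²) = ((8 - 22)*(-24))/2100 + (-⅖ + √58/5)/((31 - 24)²) = -14*(-24)*(1/2100) + (-⅖ + √58/5)/(7²) = 336*(1/2100) + (-⅖ + √58/5)/49 = 4/25 + (-⅖ + √58/5)*(1/49) = 4/25 + (-2/245 + √58/245) = 186/1225 + √58/245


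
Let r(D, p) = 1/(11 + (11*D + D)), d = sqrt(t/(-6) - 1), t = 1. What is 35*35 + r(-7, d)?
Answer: 89424/73 ≈ 1225.0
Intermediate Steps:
d = I*sqrt(42)/6 (d = sqrt(1/(-6) - 1) = sqrt(1*(-1/6) - 1) = sqrt(-1/6 - 1) = sqrt(-7/6) = I*sqrt(42)/6 ≈ 1.0801*I)
r(D, p) = 1/(11 + 12*D)
35*35 + r(-7, d) = 35*35 + 1/(11 + 12*(-7)) = 1225 + 1/(11 - 84) = 1225 + 1/(-73) = 1225 - 1/73 = 89424/73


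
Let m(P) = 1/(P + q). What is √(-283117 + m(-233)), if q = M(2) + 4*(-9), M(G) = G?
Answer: 4*I*√1261445505/267 ≈ 532.09*I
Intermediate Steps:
q = -34 (q = 2 + 4*(-9) = 2 - 36 = -34)
m(P) = 1/(-34 + P) (m(P) = 1/(P - 34) = 1/(-34 + P))
√(-283117 + m(-233)) = √(-283117 + 1/(-34 - 233)) = √(-283117 + 1/(-267)) = √(-283117 - 1/267) = √(-75592240/267) = 4*I*√1261445505/267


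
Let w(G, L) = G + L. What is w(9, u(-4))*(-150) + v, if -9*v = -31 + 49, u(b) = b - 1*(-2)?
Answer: -1052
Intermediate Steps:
u(b) = 2 + b (u(b) = b + 2 = 2 + b)
v = -2 (v = -(-31 + 49)/9 = -1/9*18 = -2)
w(9, u(-4))*(-150) + v = (9 + (2 - 4))*(-150) - 2 = (9 - 2)*(-150) - 2 = 7*(-150) - 2 = -1050 - 2 = -1052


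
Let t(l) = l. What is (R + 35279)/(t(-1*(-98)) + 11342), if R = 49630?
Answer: 7719/1040 ≈ 7.4221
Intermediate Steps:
(R + 35279)/(t(-1*(-98)) + 11342) = (49630 + 35279)/(-1*(-98) + 11342) = 84909/(98 + 11342) = 84909/11440 = 84909*(1/11440) = 7719/1040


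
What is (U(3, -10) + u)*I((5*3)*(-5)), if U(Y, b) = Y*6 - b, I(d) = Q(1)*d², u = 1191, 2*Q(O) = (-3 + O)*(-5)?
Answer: 34284375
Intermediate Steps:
Q(O) = 15/2 - 5*O/2 (Q(O) = ((-3 + O)*(-5))/2 = (15 - 5*O)/2 = 15/2 - 5*O/2)
I(d) = 5*d² (I(d) = (15/2 - 5/2*1)*d² = (15/2 - 5/2)*d² = 5*d²)
U(Y, b) = -b + 6*Y (U(Y, b) = 6*Y - b = -b + 6*Y)
(U(3, -10) + u)*I((5*3)*(-5)) = ((-1*(-10) + 6*3) + 1191)*(5*((5*3)*(-5))²) = ((10 + 18) + 1191)*(5*(15*(-5))²) = (28 + 1191)*(5*(-75)²) = 1219*(5*5625) = 1219*28125 = 34284375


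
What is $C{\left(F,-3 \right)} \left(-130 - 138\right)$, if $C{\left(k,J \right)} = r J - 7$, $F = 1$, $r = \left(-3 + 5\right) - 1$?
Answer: $2680$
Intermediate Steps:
$r = 1$ ($r = 2 - 1 = 1$)
$C{\left(k,J \right)} = -7 + J$ ($C{\left(k,J \right)} = 1 J - 7 = J - 7 = -7 + J$)
$C{\left(F,-3 \right)} \left(-130 - 138\right) = \left(-7 - 3\right) \left(-130 - 138\right) = \left(-10\right) \left(-268\right) = 2680$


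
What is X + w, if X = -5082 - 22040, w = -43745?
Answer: -70867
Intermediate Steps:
X = -27122
X + w = -27122 - 43745 = -70867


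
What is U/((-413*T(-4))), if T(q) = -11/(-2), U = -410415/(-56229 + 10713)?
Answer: -136805/34463198 ≈ -0.0039696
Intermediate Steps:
U = 136805/15172 (U = -410415/(-45516) = -410415*(-1/45516) = 136805/15172 ≈ 9.0169)
T(q) = 11/2 (T(q) = -11*(-1/2) = 11/2)
U/((-413*T(-4))) = 136805/(15172*((-413*11/2))) = 136805/(15172*(-4543/2)) = (136805/15172)*(-2/4543) = -136805/34463198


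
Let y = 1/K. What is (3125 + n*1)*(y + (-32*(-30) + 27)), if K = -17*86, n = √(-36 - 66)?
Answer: 4509353125/1462 + 1442993*I*√102/1462 ≈ 3.0844e+6 + 9968.2*I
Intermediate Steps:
n = I*√102 (n = √(-102) = I*√102 ≈ 10.1*I)
K = -1462
y = -1/1462 (y = 1/(-1462) = -1/1462 ≈ -0.00068399)
(3125 + n*1)*(y + (-32*(-30) + 27)) = (3125 + (I*√102)*1)*(-1/1462 + (-32*(-30) + 27)) = (3125 + I*√102)*(-1/1462 + (960 + 27)) = (3125 + I*√102)*(-1/1462 + 987) = (3125 + I*√102)*(1442993/1462) = 4509353125/1462 + 1442993*I*√102/1462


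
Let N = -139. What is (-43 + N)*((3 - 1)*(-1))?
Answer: 364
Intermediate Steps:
(-43 + N)*((3 - 1)*(-1)) = (-43 - 139)*((3 - 1)*(-1)) = -364*(-1) = -182*(-2) = 364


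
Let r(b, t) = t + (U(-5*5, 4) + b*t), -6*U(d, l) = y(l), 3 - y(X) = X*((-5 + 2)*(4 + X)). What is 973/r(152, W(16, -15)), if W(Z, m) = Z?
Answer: 1946/4863 ≈ 0.40016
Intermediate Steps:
y(X) = 3 - X*(-12 - 3*X) (y(X) = 3 - X*(-5 + 2)*(4 + X) = 3 - X*(-3*(4 + X)) = 3 - X*(-12 - 3*X))
U(d, l) = -½ - 2*l - l²/2 (U(d, l) = -(3 + 3*l² + 12*l)/6 = -½ - 2*l - l²/2)
r(b, t) = -33/2 + t + b*t (r(b, t) = t + ((-½ - 2*4 - ½*4²) + b*t) = t + ((-½ - 8 - ½*16) + b*t) = t + ((-½ - 8 - 8) + b*t) = t + (-33/2 + b*t) = -33/2 + t + b*t)
973/r(152, W(16, -15)) = 973/(-33/2 + 16 + 152*16) = 973/(-33/2 + 16 + 2432) = 973/(4863/2) = 973*(2/4863) = 1946/4863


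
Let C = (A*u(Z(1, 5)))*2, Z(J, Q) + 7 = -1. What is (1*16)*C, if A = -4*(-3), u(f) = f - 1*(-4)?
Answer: -1536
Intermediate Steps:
Z(J, Q) = -8 (Z(J, Q) = -7 - 1 = -8)
u(f) = 4 + f (u(f) = f + 4 = 4 + f)
A = 12
C = -96 (C = (12*(4 - 8))*2 = (12*(-4))*2 = -48*2 = -96)
(1*16)*C = (1*16)*(-96) = 16*(-96) = -1536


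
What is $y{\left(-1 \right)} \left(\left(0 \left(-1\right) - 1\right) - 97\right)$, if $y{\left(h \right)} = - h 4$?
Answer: $-392$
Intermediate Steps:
$y{\left(h \right)} = - 4 h$
$y{\left(-1 \right)} \left(\left(0 \left(-1\right) - 1\right) - 97\right) = \left(-4\right) \left(-1\right) \left(\left(0 \left(-1\right) - 1\right) - 97\right) = 4 \left(\left(0 - 1\right) - 97\right) = 4 \left(-1 - 97\right) = 4 \left(-98\right) = -392$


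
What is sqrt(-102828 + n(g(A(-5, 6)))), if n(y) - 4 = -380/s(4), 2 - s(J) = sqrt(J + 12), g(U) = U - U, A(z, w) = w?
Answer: I*sqrt(102634) ≈ 320.37*I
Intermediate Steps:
g(U) = 0
s(J) = 2 - sqrt(12 + J) (s(J) = 2 - sqrt(J + 12) = 2 - sqrt(12 + J))
n(y) = 194 (n(y) = 4 - 380/(2 - sqrt(12 + 4)) = 4 - 380/(2 - sqrt(16)) = 4 - 380/(2 - 1*4) = 4 - 380/(2 - 4) = 4 - 380/(-2) = 4 - 380*(-1/2) = 4 + 190 = 194)
sqrt(-102828 + n(g(A(-5, 6)))) = sqrt(-102828 + 194) = sqrt(-102634) = I*sqrt(102634)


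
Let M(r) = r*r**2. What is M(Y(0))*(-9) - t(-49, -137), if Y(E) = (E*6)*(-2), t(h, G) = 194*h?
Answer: 9506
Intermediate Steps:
Y(E) = -12*E (Y(E) = (6*E)*(-2) = -12*E)
M(r) = r**3
M(Y(0))*(-9) - t(-49, -137) = (-12*0)**3*(-9) - 194*(-49) = 0**3*(-9) - 1*(-9506) = 0*(-9) + 9506 = 0 + 9506 = 9506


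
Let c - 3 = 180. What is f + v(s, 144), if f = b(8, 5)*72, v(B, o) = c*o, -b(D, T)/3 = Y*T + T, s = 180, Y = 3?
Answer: 22032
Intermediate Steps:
c = 183 (c = 3 + 180 = 183)
b(D, T) = -12*T (b(D, T) = -3*(3*T + T) = -12*T)
v(B, o) = 183*o
f = -4320 (f = -12*5*72 = -60*72 = -4320)
f + v(s, 144) = -4320 + 183*144 = -4320 + 26352 = 22032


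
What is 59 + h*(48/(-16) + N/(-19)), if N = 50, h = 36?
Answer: -2731/19 ≈ -143.74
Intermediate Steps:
59 + h*(48/(-16) + N/(-19)) = 59 + 36*(48/(-16) + 50/(-19)) = 59 + 36*(48*(-1/16) + 50*(-1/19)) = 59 + 36*(-3 - 50/19) = 59 + 36*(-107/19) = 59 - 3852/19 = -2731/19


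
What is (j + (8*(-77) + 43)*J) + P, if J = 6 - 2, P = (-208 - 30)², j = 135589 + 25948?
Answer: 215889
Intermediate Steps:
j = 161537
P = 56644 (P = (-238)² = 56644)
J = 4
(j + (8*(-77) + 43)*J) + P = (161537 + (8*(-77) + 43)*4) + 56644 = (161537 + (-616 + 43)*4) + 56644 = (161537 - 573*4) + 56644 = (161537 - 2292) + 56644 = 159245 + 56644 = 215889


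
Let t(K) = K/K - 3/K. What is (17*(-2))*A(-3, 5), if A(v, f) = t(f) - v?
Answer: -578/5 ≈ -115.60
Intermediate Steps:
t(K) = 1 - 3/K
A(v, f) = -v + (-3 + f)/f (A(v, f) = (-3 + f)/f - v = -v + (-3 + f)/f)
(17*(-2))*A(-3, 5) = (17*(-2))*(1 - 1*(-3) - 3/5) = -34*(1 + 3 - 3*1/5) = -34*(1 + 3 - 3/5) = -34*17/5 = -578/5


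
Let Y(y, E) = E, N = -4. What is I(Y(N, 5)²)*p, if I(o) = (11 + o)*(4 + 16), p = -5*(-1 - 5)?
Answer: 21600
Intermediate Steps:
p = 30 (p = -5*(-6) = 30)
I(o) = 220 + 20*o (I(o) = (11 + o)*20 = 220 + 20*o)
I(Y(N, 5)²)*p = (220 + 20*5²)*30 = (220 + 20*25)*30 = (220 + 500)*30 = 720*30 = 21600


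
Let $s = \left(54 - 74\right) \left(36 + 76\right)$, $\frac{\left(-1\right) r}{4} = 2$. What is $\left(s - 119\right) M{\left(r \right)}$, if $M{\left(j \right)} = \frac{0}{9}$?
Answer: $0$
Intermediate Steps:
$r = -8$ ($r = \left(-4\right) 2 = -8$)
$M{\left(j \right)} = 0$ ($M{\left(j \right)} = 0 \cdot \frac{1}{9} = 0$)
$s = -2240$ ($s = \left(-20\right) 112 = -2240$)
$\left(s - 119\right) M{\left(r \right)} = \left(-2240 - 119\right) 0 = \left(-2359\right) 0 = 0$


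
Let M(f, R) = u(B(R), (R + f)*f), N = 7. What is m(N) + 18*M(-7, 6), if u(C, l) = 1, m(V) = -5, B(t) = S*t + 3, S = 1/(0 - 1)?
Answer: 13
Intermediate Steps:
S = -1 (S = 1/(-1) = -1)
B(t) = 3 - t (B(t) = -t + 3 = 3 - t)
M(f, R) = 1
m(N) + 18*M(-7, 6) = -5 + 18*1 = -5 + 18 = 13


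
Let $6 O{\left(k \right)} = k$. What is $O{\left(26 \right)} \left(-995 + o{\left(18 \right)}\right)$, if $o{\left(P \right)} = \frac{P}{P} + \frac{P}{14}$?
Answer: $- \frac{90337}{21} \approx -4301.8$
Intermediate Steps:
$O{\left(k \right)} = \frac{k}{6}$
$o{\left(P \right)} = 1 + \frac{P}{14}$ ($o{\left(P \right)} = 1 + P \frac{1}{14} = 1 + \frac{P}{14}$)
$O{\left(26 \right)} \left(-995 + o{\left(18 \right)}\right) = \frac{1}{6} \cdot 26 \left(-995 + \left(1 + \frac{1}{14} \cdot 18\right)\right) = \frac{13 \left(-995 + \left(1 + \frac{9}{7}\right)\right)}{3} = \frac{13 \left(-995 + \frac{16}{7}\right)}{3} = \frac{13}{3} \left(- \frac{6949}{7}\right) = - \frac{90337}{21}$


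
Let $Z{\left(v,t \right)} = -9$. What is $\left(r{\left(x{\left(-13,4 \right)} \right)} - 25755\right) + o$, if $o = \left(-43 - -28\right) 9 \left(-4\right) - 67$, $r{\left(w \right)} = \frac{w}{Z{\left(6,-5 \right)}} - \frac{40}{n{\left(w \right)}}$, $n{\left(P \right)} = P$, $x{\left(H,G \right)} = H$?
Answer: $- \frac{2957465}{117} \approx -25277.0$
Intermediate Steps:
$r{\left(w \right)} = - \frac{40}{w} - \frac{w}{9}$ ($r{\left(w \right)} = \frac{w}{-9} - \frac{40}{w} = w \left(- \frac{1}{9}\right) - \frac{40}{w} = - \frac{w}{9} - \frac{40}{w} = - \frac{40}{w} - \frac{w}{9}$)
$o = 473$ ($o = \left(-43 + 28\right) \left(-36\right) - 67 = \left(-15\right) \left(-36\right) - 67 = 540 - 67 = 473$)
$\left(r{\left(x{\left(-13,4 \right)} \right)} - 25755\right) + o = \left(\left(- \frac{40}{-13} - - \frac{13}{9}\right) - 25755\right) + 473 = \left(\left(\left(-40\right) \left(- \frac{1}{13}\right) + \frac{13}{9}\right) - 25755\right) + 473 = \left(\left(\frac{40}{13} + \frac{13}{9}\right) - 25755\right) + 473 = \left(\frac{529}{117} - 25755\right) + 473 = - \frac{3012806}{117} + 473 = - \frac{2957465}{117}$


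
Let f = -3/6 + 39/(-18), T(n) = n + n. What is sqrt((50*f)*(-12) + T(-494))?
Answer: 6*sqrt(17) ≈ 24.739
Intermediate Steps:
T(n) = 2*n
f = -8/3 (f = -3*1/6 + 39*(-1/18) = -1/2 - 13/6 = -8/3 ≈ -2.6667)
sqrt((50*f)*(-12) + T(-494)) = sqrt((50*(-8/3))*(-12) + 2*(-494)) = sqrt(-400/3*(-12) - 988) = sqrt(1600 - 988) = sqrt(612) = 6*sqrt(17)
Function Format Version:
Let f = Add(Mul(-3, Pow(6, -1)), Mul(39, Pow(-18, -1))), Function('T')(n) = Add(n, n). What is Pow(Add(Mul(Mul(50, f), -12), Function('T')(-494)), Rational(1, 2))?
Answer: Mul(6, Pow(17, Rational(1, 2))) ≈ 24.739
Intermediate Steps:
Function('T')(n) = Mul(2, n)
f = Rational(-8, 3) (f = Add(Mul(-3, Rational(1, 6)), Mul(39, Rational(-1, 18))) = Add(Rational(-1, 2), Rational(-13, 6)) = Rational(-8, 3) ≈ -2.6667)
Pow(Add(Mul(Mul(50, f), -12), Function('T')(-494)), Rational(1, 2)) = Pow(Add(Mul(Mul(50, Rational(-8, 3)), -12), Mul(2, -494)), Rational(1, 2)) = Pow(Add(Mul(Rational(-400, 3), -12), -988), Rational(1, 2)) = Pow(Add(1600, -988), Rational(1, 2)) = Pow(612, Rational(1, 2)) = Mul(6, Pow(17, Rational(1, 2)))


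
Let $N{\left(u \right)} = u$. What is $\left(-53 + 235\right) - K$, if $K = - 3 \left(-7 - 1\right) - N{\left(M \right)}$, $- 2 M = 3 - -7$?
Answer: $153$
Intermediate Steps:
$M = -5$ ($M = - \frac{3 - -7}{2} = - \frac{3 + 7}{2} = \left(- \frac{1}{2}\right) 10 = -5$)
$K = 29$ ($K = - 3 \left(-7 - 1\right) - -5 = \left(-3\right) \left(-8\right) + 5 = 24 + 5 = 29$)
$\left(-53 + 235\right) - K = \left(-53 + 235\right) - 29 = 182 - 29 = 153$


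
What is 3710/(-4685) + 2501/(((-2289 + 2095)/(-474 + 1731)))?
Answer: -2945844257/181778 ≈ -16206.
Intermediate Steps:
3710/(-4685) + 2501/(((-2289 + 2095)/(-474 + 1731))) = 3710*(-1/4685) + 2501/((-194/1257)) = -742/937 + 2501/((-194*1/1257)) = -742/937 + 2501/(-194/1257) = -742/937 + 2501*(-1257/194) = -742/937 - 3143757/194 = -2945844257/181778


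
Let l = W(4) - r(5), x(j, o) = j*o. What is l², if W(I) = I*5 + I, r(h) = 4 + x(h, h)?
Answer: 25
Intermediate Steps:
r(h) = 4 + h² (r(h) = 4 + h*h = 4 + h²)
W(I) = 6*I (W(I) = 5*I + I = 6*I)
l = -5 (l = 6*4 - (4 + 5²) = 24 - (4 + 25) = 24 - 1*29 = 24 - 29 = -5)
l² = (-5)² = 25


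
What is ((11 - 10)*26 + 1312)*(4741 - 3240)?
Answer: 2008338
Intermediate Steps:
((11 - 10)*26 + 1312)*(4741 - 3240) = (1*26 + 1312)*1501 = (26 + 1312)*1501 = 1338*1501 = 2008338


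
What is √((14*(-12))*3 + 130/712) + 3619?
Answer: 3619 + I*√15962951/178 ≈ 3619.0 + 22.446*I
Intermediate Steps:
√((14*(-12))*3 + 130/712) + 3619 = √(-168*3 + 130*(1/712)) + 3619 = √(-504 + 65/356) + 3619 = √(-179359/356) + 3619 = I*√15962951/178 + 3619 = 3619 + I*√15962951/178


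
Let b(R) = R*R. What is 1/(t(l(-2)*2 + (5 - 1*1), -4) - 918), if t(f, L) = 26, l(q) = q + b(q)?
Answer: -1/892 ≈ -0.0011211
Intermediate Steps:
b(R) = R²
l(q) = q + q²
1/(t(l(-2)*2 + (5 - 1*1), -4) - 918) = 1/(26 - 918) = 1/(-892) = -1/892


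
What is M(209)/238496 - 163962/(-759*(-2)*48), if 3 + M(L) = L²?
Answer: -31182055/15084872 ≈ -2.0671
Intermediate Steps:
M(L) = -3 + L²
M(209)/238496 - 163962/(-759*(-2)*48) = (-3 + 209²)/238496 - 163962/(-759*(-2)*48) = (-3 + 43681)*(1/238496) - 163962/(-69*(-22)*48) = 43678*(1/238496) - 163962/(1518*48) = 21839/119248 - 163962/72864 = 21839/119248 - 163962*1/72864 = 21839/119248 - 9109/4048 = -31182055/15084872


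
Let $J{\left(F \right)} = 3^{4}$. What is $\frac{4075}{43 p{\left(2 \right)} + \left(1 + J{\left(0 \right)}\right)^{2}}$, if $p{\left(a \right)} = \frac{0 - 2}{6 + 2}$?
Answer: $\frac{16300}{26853} \approx 0.60701$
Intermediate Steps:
$J{\left(F \right)} = 81$
$p{\left(a \right)} = - \frac{1}{4}$ ($p{\left(a \right)} = - \frac{2}{8} = \left(-2\right) \frac{1}{8} = - \frac{1}{4}$)
$\frac{4075}{43 p{\left(2 \right)} + \left(1 + J{\left(0 \right)}\right)^{2}} = \frac{4075}{43 \left(- \frac{1}{4}\right) + \left(1 + 81\right)^{2}} = \frac{4075}{- \frac{43}{4} + 82^{2}} = \frac{4075}{- \frac{43}{4} + 6724} = \frac{4075}{\frac{26853}{4}} = 4075 \cdot \frac{4}{26853} = \frac{16300}{26853}$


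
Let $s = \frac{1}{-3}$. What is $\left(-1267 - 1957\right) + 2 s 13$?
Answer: $- \frac{9698}{3} \approx -3232.7$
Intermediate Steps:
$s = - \frac{1}{3} \approx -0.33333$
$\left(-1267 - 1957\right) + 2 s 13 = \left(-1267 - 1957\right) + 2 \left(- \frac{1}{3}\right) 13 = -3224 - \frac{26}{3} = - \frac{9698}{3}$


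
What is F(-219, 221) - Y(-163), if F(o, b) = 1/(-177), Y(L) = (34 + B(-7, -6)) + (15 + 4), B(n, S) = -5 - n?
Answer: -9736/177 ≈ -55.006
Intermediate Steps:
Y(L) = 55 (Y(L) = (34 + (-5 - 1*(-7))) + (15 + 4) = (34 + (-5 + 7)) + 19 = (34 + 2) + 19 = 36 + 19 = 55)
F(o, b) = -1/177
F(-219, 221) - Y(-163) = -1/177 - 1*55 = -1/177 - 55 = -9736/177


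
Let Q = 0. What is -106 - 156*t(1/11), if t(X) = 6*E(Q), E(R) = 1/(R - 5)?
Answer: 406/5 ≈ 81.200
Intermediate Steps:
E(R) = 1/(-5 + R)
t(X) = -6/5 (t(X) = 6/(-5 + 0) = 6/(-5) = 6*(-1/5) = -6/5)
-106 - 156*t(1/11) = -106 - 156*(-6/5) = -106 + 936/5 = 406/5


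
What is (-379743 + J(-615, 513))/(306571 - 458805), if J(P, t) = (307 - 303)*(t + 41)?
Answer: 377527/152234 ≈ 2.4799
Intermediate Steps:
J(P, t) = 164 + 4*t (J(P, t) = 4*(41 + t) = 164 + 4*t)
(-379743 + J(-615, 513))/(306571 - 458805) = (-379743 + (164 + 4*513))/(306571 - 458805) = (-379743 + (164 + 2052))/(-152234) = (-379743 + 2216)*(-1/152234) = -377527*(-1/152234) = 377527/152234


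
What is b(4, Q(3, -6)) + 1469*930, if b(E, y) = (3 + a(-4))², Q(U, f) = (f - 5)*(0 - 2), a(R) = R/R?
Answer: 1366186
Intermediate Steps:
a(R) = 1
Q(U, f) = 10 - 2*f (Q(U, f) = (-5 + f)*(-2) = 10 - 2*f)
b(E, y) = 16 (b(E, y) = (3 + 1)² = 4² = 16)
b(4, Q(3, -6)) + 1469*930 = 16 + 1469*930 = 16 + 1366170 = 1366186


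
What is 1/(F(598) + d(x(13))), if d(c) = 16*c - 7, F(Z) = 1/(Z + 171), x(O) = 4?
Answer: 769/43834 ≈ 0.017543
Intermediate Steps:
F(Z) = 1/(171 + Z)
d(c) = -7 + 16*c
1/(F(598) + d(x(13))) = 1/(1/(171 + 598) + (-7 + 16*4)) = 1/(1/769 + (-7 + 64)) = 1/(1/769 + 57) = 1/(43834/769) = 769/43834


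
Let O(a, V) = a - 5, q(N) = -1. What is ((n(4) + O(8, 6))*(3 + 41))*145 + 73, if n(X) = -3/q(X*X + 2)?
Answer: 38353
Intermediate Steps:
O(a, V) = -5 + a
n(X) = 3 (n(X) = -3/(-1) = -3*(-1) = 3)
((n(4) + O(8, 6))*(3 + 41))*145 + 73 = ((3 + (-5 + 8))*(3 + 41))*145 + 73 = ((3 + 3)*44)*145 + 73 = (6*44)*145 + 73 = 264*145 + 73 = 38280 + 73 = 38353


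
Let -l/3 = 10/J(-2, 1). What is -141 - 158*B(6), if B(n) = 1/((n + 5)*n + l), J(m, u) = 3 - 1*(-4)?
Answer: -31009/216 ≈ -143.56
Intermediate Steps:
J(m, u) = 7 (J(m, u) = 3 + 4 = 7)
l = -30/7 ≈ -4.2857
B(n) = 1/(-30/7 + n*(5 + n)) (B(n) = 1/((n + 5)*n - 30/7) = 1/((5 + n)*n - 30/7) = 1/(n*(5 + n) - 30/7) = 1/(-30/7 + n*(5 + n)))
-141 - 158*B(6) = -141 - 1106/(-30 + 7*6² + 35*6) = -141 - 1106/(-30 + 7*36 + 210) = -141 - 1106/(-30 + 252 + 210) = -141 - 1106/432 = -141 - 158*7/432 = -141 - 553/216 = -31009/216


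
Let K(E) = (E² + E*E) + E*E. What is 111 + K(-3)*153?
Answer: 4242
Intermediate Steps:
K(E) = 3*E² (K(E) = (E² + E²) + E² = 2*E² + E² = 3*E²)
111 + K(-3)*153 = 111 + (3*(-3)²)*153 = 111 + (3*9)*153 = 111 + 27*153 = 111 + 4131 = 4242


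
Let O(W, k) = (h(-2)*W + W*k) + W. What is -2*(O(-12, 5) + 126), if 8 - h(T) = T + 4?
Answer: 36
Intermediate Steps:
h(T) = 4 - T (h(T) = 8 - (T + 4) = 8 - (4 + T) = 8 + (-4 - T) = 4 - T)
O(W, k) = 7*W + W*k (O(W, k) = ((4 - 1*(-2))*W + W*k) + W = ((4 + 2)*W + W*k) + W = (6*W + W*k) + W = 7*W + W*k)
-2*(O(-12, 5) + 126) = -2*(-12*(7 + 5) + 126) = -2*(-12*12 + 126) = -2*(-144 + 126) = -2*(-18) = 36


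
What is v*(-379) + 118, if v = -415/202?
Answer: 181121/202 ≈ 896.64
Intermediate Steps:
v = -415/202 (v = -415*1/202 = -415/202 ≈ -2.0545)
v*(-379) + 118 = -415/202*(-379) + 118 = 157285/202 + 118 = 181121/202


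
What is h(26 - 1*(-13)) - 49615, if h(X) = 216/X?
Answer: -644923/13 ≈ -49609.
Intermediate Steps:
h(26 - 1*(-13)) - 49615 = 216/(26 - 1*(-13)) - 49615 = 216/(26 + 13) - 49615 = 216/39 - 49615 = 216*(1/39) - 49615 = 72/13 - 49615 = -644923/13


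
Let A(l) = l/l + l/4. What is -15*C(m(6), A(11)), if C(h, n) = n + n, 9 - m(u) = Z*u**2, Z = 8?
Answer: -225/2 ≈ -112.50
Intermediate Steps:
m(u) = 9 - 8*u**2
A(l) = 1 + l/4 (A(l) = 1 + l*(1/4) = 1 + l/4)
C(h, n) = 2*n
-15*C(m(6), A(11)) = -30*(1 + (1/4)*11) = -30*(1 + 11/4) = -30*15/4 = -15*15/2 = -225/2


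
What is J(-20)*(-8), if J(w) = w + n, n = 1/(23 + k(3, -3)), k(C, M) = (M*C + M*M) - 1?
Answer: 1756/11 ≈ 159.64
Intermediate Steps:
k(C, M) = -1 + M² + C*M (k(C, M) = (C*M + M²) - 1 = (M² + C*M) - 1 = -1 + M² + C*M)
n = 1/22 (n = 1/(23 + (-1 + (-3)² + 3*(-3))) = 1/(23 + (-1 + 9 - 9)) = 1/(23 - 1) = 1/22 ≈ 0.045455)
J(w) = 1/22 + w (J(w) = w + 1/22 = 1/22 + w)
J(-20)*(-8) = (1/22 - 20)*(-8) = -439/22*(-8) = 1756/11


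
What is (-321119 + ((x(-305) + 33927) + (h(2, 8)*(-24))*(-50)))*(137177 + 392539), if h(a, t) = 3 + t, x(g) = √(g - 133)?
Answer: -145137946272 + 529716*I*√438 ≈ -1.4514e+11 + 1.1086e+7*I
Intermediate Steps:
x(g) = √(-133 + g)
(-321119 + ((x(-305) + 33927) + (h(2, 8)*(-24))*(-50)))*(137177 + 392539) = (-321119 + ((√(-133 - 305) + 33927) + ((3 + 8)*(-24))*(-50)))*(137177 + 392539) = (-321119 + ((√(-438) + 33927) + (11*(-24))*(-50)))*529716 = (-321119 + ((I*√438 + 33927) - 264*(-50)))*529716 = (-321119 + ((33927 + I*√438) + 13200))*529716 = (-321119 + (47127 + I*√438))*529716 = (-273992 + I*√438)*529716 = -145137946272 + 529716*I*√438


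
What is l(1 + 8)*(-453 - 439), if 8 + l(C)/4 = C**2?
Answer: -260464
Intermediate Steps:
l(C) = -32 + 4*C**2
l(1 + 8)*(-453 - 439) = (-32 + 4*(1 + 8)**2)*(-453 - 439) = (-32 + 4*9**2)*(-892) = (-32 + 4*81)*(-892) = (-32 + 324)*(-892) = 292*(-892) = -260464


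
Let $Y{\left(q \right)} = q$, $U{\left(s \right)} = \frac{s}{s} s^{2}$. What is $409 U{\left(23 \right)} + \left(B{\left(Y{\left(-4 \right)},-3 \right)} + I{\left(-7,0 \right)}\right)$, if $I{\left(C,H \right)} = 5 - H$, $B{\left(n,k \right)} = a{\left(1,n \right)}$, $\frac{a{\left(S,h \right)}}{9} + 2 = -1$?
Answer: $216339$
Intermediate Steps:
$U{\left(s \right)} = s^{2}$ ($U{\left(s \right)} = 1 s^{2} = s^{2}$)
$a{\left(S,h \right)} = -27$ ($a{\left(S,h \right)} = -18 + 9 \left(-1\right) = -18 - 9 = -27$)
$B{\left(n,k \right)} = -27$
$409 U{\left(23 \right)} + \left(B{\left(Y{\left(-4 \right)},-3 \right)} + I{\left(-7,0 \right)}\right) = 409 \cdot 23^{2} + \left(-27 + \left(5 - 0\right)\right) = 409 \cdot 529 + \left(-27 + \left(5 + 0\right)\right) = 216361 + \left(-27 + 5\right) = 216361 - 22 = 216339$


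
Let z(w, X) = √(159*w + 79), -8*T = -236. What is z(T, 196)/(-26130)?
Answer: -√19078/52260 ≈ -0.0026430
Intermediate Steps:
T = 59/2 (T = -⅛*(-236) = 59/2 ≈ 29.500)
z(w, X) = √(79 + 159*w)
z(T, 196)/(-26130) = √(79 + 159*(59/2))/(-26130) = √(79 + 9381/2)*(-1/26130) = √(9539/2)*(-1/26130) = (√19078/2)*(-1/26130) = -√19078/52260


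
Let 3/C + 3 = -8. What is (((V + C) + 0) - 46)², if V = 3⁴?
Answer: 145924/121 ≈ 1206.0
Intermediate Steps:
C = -3/11 (C = 3/(-3 - 8) = 3/(-11) = 3*(-1/11) = -3/11 ≈ -0.27273)
V = 81
(((V + C) + 0) - 46)² = (((81 - 3/11) + 0) - 46)² = ((888/11 + 0) - 46)² = (888/11 - 46)² = (382/11)² = 145924/121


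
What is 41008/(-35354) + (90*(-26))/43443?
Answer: -9415348/7756989 ≈ -1.2138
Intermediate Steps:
41008/(-35354) + (90*(-26))/43443 = 41008*(-1/35354) - 2340*1/43443 = -1864/1607 - 260/4827 = -9415348/7756989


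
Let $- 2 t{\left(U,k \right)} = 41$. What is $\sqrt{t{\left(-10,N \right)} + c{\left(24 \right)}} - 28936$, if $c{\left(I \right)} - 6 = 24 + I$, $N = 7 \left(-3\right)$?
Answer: $-28936 + \frac{\sqrt{134}}{2} \approx -28930.0$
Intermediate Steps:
$N = -21$
$t{\left(U,k \right)} = - \frac{41}{2}$ ($t{\left(U,k \right)} = \left(- \frac{1}{2}\right) 41 = - \frac{41}{2}$)
$c{\left(I \right)} = 30 + I$ ($c{\left(I \right)} = 6 + \left(24 + I\right) = 30 + I$)
$\sqrt{t{\left(-10,N \right)} + c{\left(24 \right)}} - 28936 = \sqrt{- \frac{41}{2} + \left(30 + 24\right)} - 28936 = \sqrt{- \frac{41}{2} + 54} - 28936 = \sqrt{\frac{67}{2}} - 28936 = \frac{\sqrt{134}}{2} - 28936 = -28936 + \frac{\sqrt{134}}{2}$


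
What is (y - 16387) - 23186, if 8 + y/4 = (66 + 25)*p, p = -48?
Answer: -57077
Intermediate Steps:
y = -17504 (y = -32 + 4*((66 + 25)*(-48)) = -32 + 4*(91*(-48)) = -32 + 4*(-4368) = -32 - 17472 = -17504)
(y - 16387) - 23186 = (-17504 - 16387) - 23186 = -33891 - 23186 = -57077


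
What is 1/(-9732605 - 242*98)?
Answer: -1/9756321 ≈ -1.0250e-7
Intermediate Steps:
1/(-9732605 - 242*98) = 1/(-9732605 - 23716) = 1/(-9756321) = -1/9756321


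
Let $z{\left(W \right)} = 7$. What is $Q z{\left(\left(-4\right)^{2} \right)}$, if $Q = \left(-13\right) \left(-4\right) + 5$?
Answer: $399$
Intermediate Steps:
$Q = 57$ ($Q = 52 + 5 = 57$)
$Q z{\left(\left(-4\right)^{2} \right)} = 57 \cdot 7 = 399$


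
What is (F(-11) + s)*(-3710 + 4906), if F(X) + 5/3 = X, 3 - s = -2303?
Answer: 8228480/3 ≈ 2.7428e+6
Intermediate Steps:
s = 2306 (s = 3 - 1*(-2303) = 3 + 2303 = 2306)
F(X) = -5/3 + X
(F(-11) + s)*(-3710 + 4906) = ((-5/3 - 11) + 2306)*(-3710 + 4906) = (-38/3 + 2306)*1196 = (6880/3)*1196 = 8228480/3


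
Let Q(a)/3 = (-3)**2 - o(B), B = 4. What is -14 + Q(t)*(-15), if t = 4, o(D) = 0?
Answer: -419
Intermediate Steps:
Q(a) = 27 (Q(a) = 3*((-3)**2 - 1*0) = 3*(9 + 0) = 3*9 = 27)
-14 + Q(t)*(-15) = -14 + 27*(-15) = -14 - 405 = -419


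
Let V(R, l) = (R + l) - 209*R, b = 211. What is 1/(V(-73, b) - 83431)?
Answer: -1/68036 ≈ -1.4698e-5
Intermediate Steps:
V(R, l) = l - 208*R
1/(V(-73, b) - 83431) = 1/((211 - 208*(-73)) - 83431) = 1/((211 + 15184) - 83431) = 1/(15395 - 83431) = 1/(-68036) = -1/68036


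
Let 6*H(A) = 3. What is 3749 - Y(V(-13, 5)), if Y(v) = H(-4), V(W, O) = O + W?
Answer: 7497/2 ≈ 3748.5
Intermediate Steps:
H(A) = 1/2 (H(A) = (1/6)*3 = 1/2)
Y(v) = 1/2
3749 - Y(V(-13, 5)) = 3749 - 1*1/2 = 3749 - 1/2 = 7497/2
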